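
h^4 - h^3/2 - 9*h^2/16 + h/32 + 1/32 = (h - 1)*(h - 1/4)*(h + 1/4)*(h + 1/2)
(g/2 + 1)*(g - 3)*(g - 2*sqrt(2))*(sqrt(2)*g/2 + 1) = sqrt(2)*g^4/4 - g^3/2 - sqrt(2)*g^3/4 - 5*sqrt(2)*g^2/2 + g^2/2 + sqrt(2)*g + 3*g + 6*sqrt(2)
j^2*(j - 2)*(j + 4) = j^4 + 2*j^3 - 8*j^2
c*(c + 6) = c^2 + 6*c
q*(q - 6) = q^2 - 6*q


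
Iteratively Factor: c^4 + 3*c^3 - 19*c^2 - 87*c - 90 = (c + 3)*(c^3 - 19*c - 30) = (c - 5)*(c + 3)*(c^2 + 5*c + 6) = (c - 5)*(c + 3)^2*(c + 2)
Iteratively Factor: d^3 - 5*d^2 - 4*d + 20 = (d - 2)*(d^2 - 3*d - 10) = (d - 5)*(d - 2)*(d + 2)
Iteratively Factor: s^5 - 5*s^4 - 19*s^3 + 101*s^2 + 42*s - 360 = (s - 5)*(s^4 - 19*s^2 + 6*s + 72) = (s - 5)*(s - 3)*(s^3 + 3*s^2 - 10*s - 24) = (s - 5)*(s - 3)*(s + 4)*(s^2 - s - 6) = (s - 5)*(s - 3)*(s + 2)*(s + 4)*(s - 3)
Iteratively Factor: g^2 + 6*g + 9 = (g + 3)*(g + 3)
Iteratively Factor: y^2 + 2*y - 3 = (y + 3)*(y - 1)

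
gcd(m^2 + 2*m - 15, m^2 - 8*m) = 1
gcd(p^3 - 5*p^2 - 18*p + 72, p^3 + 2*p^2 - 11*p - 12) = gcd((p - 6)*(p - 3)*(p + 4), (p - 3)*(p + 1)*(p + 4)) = p^2 + p - 12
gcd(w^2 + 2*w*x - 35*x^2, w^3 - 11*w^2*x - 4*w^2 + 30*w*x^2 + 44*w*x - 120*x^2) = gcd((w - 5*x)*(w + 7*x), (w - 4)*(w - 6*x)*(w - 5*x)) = -w + 5*x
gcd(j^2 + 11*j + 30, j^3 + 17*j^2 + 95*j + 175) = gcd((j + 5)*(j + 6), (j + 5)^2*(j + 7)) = j + 5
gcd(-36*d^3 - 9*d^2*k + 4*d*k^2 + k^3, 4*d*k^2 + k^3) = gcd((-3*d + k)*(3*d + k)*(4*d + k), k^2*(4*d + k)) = 4*d + k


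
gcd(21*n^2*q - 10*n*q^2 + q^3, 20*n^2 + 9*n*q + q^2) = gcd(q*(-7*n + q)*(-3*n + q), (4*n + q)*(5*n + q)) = 1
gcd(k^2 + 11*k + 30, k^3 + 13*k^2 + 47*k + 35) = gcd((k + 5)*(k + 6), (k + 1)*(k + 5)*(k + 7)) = k + 5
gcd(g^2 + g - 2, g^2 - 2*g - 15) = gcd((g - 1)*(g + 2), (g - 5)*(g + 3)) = 1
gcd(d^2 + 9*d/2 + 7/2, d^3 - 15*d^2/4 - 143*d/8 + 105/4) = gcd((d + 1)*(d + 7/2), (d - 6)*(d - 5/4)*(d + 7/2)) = d + 7/2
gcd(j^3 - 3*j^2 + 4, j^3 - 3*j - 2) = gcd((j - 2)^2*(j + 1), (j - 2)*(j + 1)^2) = j^2 - j - 2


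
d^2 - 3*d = d*(d - 3)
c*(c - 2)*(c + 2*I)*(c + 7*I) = c^4 - 2*c^3 + 9*I*c^3 - 14*c^2 - 18*I*c^2 + 28*c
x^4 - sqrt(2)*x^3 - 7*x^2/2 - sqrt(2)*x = x*(x - 2*sqrt(2))*(x + sqrt(2)/2)^2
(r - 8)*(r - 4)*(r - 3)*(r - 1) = r^4 - 16*r^3 + 83*r^2 - 164*r + 96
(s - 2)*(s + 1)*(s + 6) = s^3 + 5*s^2 - 8*s - 12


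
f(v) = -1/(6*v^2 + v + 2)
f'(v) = -(-12*v - 1)/(6*v^2 + v + 2)^2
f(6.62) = -0.00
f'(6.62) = 0.00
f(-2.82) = -0.02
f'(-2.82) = -0.01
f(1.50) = -0.06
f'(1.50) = 0.07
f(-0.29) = -0.45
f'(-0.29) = -0.51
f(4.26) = -0.01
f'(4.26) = 0.00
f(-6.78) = -0.00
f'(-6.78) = -0.00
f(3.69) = -0.01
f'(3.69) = 0.01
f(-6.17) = -0.00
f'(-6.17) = -0.00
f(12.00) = 0.00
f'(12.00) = 0.00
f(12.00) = 0.00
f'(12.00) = 0.00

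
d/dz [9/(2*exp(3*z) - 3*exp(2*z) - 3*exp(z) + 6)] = (-54*exp(2*z) + 54*exp(z) + 27)*exp(z)/(2*exp(3*z) - 3*exp(2*z) - 3*exp(z) + 6)^2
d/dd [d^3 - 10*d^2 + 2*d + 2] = 3*d^2 - 20*d + 2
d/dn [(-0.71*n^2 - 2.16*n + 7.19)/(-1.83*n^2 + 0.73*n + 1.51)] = (-4.4711*n^2 + 24.1712*n - 8.5103)/(3.3489*n^4 - 2.6718*n^3 - 4.9937*n^2 + 2.2046*n + 2.2801)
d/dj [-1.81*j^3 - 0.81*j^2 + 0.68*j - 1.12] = -5.43*j^2 - 1.62*j + 0.68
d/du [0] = 0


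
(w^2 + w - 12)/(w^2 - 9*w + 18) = (w + 4)/(w - 6)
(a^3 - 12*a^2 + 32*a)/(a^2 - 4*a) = a - 8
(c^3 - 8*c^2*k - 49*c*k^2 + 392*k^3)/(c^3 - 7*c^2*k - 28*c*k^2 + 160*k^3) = (c^2 - 49*k^2)/(c^2 + c*k - 20*k^2)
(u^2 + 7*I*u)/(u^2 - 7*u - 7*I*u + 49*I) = u*(u + 7*I)/(u^2 - 7*u - 7*I*u + 49*I)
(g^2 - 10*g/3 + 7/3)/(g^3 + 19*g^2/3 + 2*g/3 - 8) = (3*g - 7)/(3*g^2 + 22*g + 24)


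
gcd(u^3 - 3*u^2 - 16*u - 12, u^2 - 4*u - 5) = u + 1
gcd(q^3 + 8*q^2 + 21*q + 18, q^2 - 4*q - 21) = q + 3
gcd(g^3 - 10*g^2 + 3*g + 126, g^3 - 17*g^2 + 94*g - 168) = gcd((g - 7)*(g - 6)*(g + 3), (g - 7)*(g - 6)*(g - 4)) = g^2 - 13*g + 42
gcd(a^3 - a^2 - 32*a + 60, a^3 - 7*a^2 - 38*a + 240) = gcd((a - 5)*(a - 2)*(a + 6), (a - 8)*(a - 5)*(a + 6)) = a^2 + a - 30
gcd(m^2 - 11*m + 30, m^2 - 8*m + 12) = m - 6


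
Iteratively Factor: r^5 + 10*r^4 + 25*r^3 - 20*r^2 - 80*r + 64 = (r + 4)*(r^4 + 6*r^3 + r^2 - 24*r + 16) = (r - 1)*(r + 4)*(r^3 + 7*r^2 + 8*r - 16) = (r - 1)*(r + 4)^2*(r^2 + 3*r - 4) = (r - 1)*(r + 4)^3*(r - 1)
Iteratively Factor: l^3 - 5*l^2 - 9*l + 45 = (l - 3)*(l^2 - 2*l - 15) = (l - 3)*(l + 3)*(l - 5)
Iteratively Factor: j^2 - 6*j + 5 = (j - 1)*(j - 5)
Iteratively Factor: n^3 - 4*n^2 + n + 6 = (n - 3)*(n^2 - n - 2) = (n - 3)*(n + 1)*(n - 2)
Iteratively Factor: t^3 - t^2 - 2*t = (t)*(t^2 - t - 2) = t*(t + 1)*(t - 2)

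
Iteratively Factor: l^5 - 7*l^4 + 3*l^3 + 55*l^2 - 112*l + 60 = (l + 3)*(l^4 - 10*l^3 + 33*l^2 - 44*l + 20) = (l - 5)*(l + 3)*(l^3 - 5*l^2 + 8*l - 4) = (l - 5)*(l - 1)*(l + 3)*(l^2 - 4*l + 4) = (l - 5)*(l - 2)*(l - 1)*(l + 3)*(l - 2)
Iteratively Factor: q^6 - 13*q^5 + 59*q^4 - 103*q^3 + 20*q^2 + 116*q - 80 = (q - 2)*(q^5 - 11*q^4 + 37*q^3 - 29*q^2 - 38*q + 40) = (q - 2)*(q + 1)*(q^4 - 12*q^3 + 49*q^2 - 78*q + 40) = (q - 2)*(q - 1)*(q + 1)*(q^3 - 11*q^2 + 38*q - 40) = (q - 2)^2*(q - 1)*(q + 1)*(q^2 - 9*q + 20) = (q - 5)*(q - 2)^2*(q - 1)*(q + 1)*(q - 4)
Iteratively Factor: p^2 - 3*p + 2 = (p - 2)*(p - 1)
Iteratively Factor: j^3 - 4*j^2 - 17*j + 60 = (j - 3)*(j^2 - j - 20) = (j - 3)*(j + 4)*(j - 5)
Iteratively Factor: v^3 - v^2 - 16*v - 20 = (v - 5)*(v^2 + 4*v + 4) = (v - 5)*(v + 2)*(v + 2)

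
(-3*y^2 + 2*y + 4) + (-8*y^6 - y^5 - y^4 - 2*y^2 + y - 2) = -8*y^6 - y^5 - y^4 - 5*y^2 + 3*y + 2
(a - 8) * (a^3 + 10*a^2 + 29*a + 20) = a^4 + 2*a^3 - 51*a^2 - 212*a - 160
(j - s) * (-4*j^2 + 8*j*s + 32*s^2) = -4*j^3 + 12*j^2*s + 24*j*s^2 - 32*s^3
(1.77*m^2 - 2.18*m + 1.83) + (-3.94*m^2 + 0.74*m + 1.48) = -2.17*m^2 - 1.44*m + 3.31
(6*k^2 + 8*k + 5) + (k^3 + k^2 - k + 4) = k^3 + 7*k^2 + 7*k + 9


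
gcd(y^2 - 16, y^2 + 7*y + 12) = y + 4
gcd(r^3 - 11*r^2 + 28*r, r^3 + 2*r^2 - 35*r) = r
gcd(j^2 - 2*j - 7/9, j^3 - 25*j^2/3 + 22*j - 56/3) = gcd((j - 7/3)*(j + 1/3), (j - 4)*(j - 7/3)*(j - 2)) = j - 7/3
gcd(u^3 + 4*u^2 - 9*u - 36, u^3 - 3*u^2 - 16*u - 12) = 1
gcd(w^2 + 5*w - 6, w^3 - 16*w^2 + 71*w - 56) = w - 1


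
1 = 1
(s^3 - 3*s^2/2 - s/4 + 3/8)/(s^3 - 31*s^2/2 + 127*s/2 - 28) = (s^2 - s - 3/4)/(s^2 - 15*s + 56)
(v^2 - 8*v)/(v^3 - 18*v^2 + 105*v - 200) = v/(v^2 - 10*v + 25)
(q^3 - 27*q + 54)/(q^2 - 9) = (q^2 + 3*q - 18)/(q + 3)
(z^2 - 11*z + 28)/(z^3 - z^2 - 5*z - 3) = (-z^2 + 11*z - 28)/(-z^3 + z^2 + 5*z + 3)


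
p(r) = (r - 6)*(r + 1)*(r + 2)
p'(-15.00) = 749.00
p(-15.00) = -3822.00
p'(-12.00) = 488.00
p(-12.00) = -1980.00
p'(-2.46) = 16.91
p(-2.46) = -5.68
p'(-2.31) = 13.87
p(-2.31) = -3.37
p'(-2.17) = 11.15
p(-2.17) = -1.63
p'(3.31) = -2.99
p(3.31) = -61.56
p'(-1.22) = -4.21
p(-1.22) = 1.24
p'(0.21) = -17.13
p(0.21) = -15.48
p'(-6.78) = 162.59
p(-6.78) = -353.09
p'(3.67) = 2.39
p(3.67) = -61.70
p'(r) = (r - 6)*(r + 1) + (r - 6)*(r + 2) + (r + 1)*(r + 2) = 3*r^2 - 6*r - 16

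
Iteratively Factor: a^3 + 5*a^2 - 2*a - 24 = (a + 3)*(a^2 + 2*a - 8) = (a + 3)*(a + 4)*(a - 2)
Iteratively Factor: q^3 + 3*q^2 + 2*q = (q + 1)*(q^2 + 2*q) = (q + 1)*(q + 2)*(q)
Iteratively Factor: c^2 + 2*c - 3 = (c + 3)*(c - 1)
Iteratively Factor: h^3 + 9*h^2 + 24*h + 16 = (h + 4)*(h^2 + 5*h + 4) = (h + 1)*(h + 4)*(h + 4)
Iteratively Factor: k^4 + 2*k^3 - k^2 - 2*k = (k + 2)*(k^3 - k) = k*(k + 2)*(k^2 - 1) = k*(k - 1)*(k + 2)*(k + 1)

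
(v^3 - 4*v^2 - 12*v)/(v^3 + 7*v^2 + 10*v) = (v - 6)/(v + 5)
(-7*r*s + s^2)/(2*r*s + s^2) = (-7*r + s)/(2*r + s)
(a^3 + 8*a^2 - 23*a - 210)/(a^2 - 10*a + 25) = (a^2 + 13*a + 42)/(a - 5)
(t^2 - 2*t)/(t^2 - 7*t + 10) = t/(t - 5)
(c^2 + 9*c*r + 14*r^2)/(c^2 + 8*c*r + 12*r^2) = (c + 7*r)/(c + 6*r)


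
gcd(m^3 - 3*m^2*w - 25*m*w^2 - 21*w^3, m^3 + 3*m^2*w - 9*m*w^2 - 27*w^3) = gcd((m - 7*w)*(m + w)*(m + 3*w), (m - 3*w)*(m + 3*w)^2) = m + 3*w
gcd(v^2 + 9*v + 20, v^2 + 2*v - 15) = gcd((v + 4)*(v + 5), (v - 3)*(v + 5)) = v + 5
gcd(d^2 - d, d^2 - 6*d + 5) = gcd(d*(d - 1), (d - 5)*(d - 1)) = d - 1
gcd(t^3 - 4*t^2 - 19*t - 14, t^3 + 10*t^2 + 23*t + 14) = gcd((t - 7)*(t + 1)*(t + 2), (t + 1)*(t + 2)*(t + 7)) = t^2 + 3*t + 2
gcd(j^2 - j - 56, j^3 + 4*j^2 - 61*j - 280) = j^2 - j - 56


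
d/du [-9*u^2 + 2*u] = 2 - 18*u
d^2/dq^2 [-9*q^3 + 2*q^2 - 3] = 4 - 54*q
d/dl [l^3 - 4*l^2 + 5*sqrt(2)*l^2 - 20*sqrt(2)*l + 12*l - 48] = 3*l^2 - 8*l + 10*sqrt(2)*l - 20*sqrt(2) + 12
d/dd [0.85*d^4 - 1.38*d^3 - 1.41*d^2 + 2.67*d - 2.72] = 3.4*d^3 - 4.14*d^2 - 2.82*d + 2.67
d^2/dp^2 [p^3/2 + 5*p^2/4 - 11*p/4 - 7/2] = 3*p + 5/2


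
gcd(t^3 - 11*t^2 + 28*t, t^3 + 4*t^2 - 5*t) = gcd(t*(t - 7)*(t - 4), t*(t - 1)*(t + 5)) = t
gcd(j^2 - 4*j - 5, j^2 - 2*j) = 1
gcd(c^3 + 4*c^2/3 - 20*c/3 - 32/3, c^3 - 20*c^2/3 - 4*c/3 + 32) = c^2 - 2*c/3 - 16/3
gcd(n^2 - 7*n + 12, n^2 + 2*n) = 1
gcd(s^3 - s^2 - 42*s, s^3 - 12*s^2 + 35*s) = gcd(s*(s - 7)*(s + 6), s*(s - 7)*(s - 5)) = s^2 - 7*s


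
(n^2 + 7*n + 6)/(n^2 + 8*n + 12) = (n + 1)/(n + 2)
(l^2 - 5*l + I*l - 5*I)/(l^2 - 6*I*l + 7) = (l - 5)/(l - 7*I)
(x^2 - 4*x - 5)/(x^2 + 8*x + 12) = (x^2 - 4*x - 5)/(x^2 + 8*x + 12)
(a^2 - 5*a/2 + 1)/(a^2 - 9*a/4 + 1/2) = 2*(2*a - 1)/(4*a - 1)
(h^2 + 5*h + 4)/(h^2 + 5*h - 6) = (h^2 + 5*h + 4)/(h^2 + 5*h - 6)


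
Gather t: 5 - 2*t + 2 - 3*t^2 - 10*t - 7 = -3*t^2 - 12*t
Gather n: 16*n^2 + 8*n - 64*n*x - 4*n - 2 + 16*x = 16*n^2 + n*(4 - 64*x) + 16*x - 2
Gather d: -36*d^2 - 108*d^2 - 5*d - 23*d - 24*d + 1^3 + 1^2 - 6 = -144*d^2 - 52*d - 4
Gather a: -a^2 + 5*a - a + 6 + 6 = -a^2 + 4*a + 12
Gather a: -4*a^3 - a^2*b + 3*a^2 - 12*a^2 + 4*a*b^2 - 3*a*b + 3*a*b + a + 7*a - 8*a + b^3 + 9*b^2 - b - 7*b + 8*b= -4*a^3 + a^2*(-b - 9) + 4*a*b^2 + b^3 + 9*b^2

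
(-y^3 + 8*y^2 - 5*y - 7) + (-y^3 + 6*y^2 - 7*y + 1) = -2*y^3 + 14*y^2 - 12*y - 6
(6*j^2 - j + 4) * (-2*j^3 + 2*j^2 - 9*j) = -12*j^5 + 14*j^4 - 64*j^3 + 17*j^2 - 36*j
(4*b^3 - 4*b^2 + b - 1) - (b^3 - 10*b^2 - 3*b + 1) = 3*b^3 + 6*b^2 + 4*b - 2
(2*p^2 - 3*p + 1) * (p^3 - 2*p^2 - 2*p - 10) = 2*p^5 - 7*p^4 + 3*p^3 - 16*p^2 + 28*p - 10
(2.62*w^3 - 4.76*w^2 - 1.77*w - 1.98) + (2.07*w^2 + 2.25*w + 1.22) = 2.62*w^3 - 2.69*w^2 + 0.48*w - 0.76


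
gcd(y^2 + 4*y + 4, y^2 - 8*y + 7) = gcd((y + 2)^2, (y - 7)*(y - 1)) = 1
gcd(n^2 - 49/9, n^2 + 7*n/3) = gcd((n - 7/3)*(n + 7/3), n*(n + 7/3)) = n + 7/3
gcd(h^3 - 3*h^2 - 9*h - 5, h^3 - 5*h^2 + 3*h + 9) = h + 1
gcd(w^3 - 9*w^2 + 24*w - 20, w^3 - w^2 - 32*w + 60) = w^2 - 7*w + 10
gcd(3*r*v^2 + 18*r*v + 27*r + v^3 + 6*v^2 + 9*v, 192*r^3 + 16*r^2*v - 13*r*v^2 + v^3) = 3*r + v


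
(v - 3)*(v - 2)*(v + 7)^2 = v^4 + 9*v^3 - 15*v^2 - 161*v + 294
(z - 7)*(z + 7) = z^2 - 49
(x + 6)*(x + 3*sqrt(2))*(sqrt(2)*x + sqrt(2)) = sqrt(2)*x^3 + 6*x^2 + 7*sqrt(2)*x^2 + 6*sqrt(2)*x + 42*x + 36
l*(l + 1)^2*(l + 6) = l^4 + 8*l^3 + 13*l^2 + 6*l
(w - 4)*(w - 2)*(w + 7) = w^3 + w^2 - 34*w + 56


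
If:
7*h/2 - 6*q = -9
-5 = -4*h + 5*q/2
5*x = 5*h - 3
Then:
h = 210/61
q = 214/61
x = 867/305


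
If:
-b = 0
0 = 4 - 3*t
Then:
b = 0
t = 4/3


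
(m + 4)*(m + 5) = m^2 + 9*m + 20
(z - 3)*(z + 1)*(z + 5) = z^3 + 3*z^2 - 13*z - 15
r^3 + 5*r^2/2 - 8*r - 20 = (r + 5/2)*(r - 2*sqrt(2))*(r + 2*sqrt(2))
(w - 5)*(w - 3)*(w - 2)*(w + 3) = w^4 - 7*w^3 + w^2 + 63*w - 90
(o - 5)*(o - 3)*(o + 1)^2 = o^4 - 6*o^3 + 22*o + 15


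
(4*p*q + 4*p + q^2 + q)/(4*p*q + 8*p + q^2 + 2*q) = (q + 1)/(q + 2)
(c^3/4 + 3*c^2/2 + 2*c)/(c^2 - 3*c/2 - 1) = c*(c^2 + 6*c + 8)/(2*(2*c^2 - 3*c - 2))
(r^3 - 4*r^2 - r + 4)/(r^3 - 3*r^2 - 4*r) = (r - 1)/r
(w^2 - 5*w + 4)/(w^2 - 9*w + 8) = (w - 4)/(w - 8)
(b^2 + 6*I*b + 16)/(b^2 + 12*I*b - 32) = (b - 2*I)/(b + 4*I)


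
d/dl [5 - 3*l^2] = -6*l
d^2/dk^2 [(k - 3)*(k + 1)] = 2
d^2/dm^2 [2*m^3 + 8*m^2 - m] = 12*m + 16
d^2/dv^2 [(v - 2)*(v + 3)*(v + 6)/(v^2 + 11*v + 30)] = 28/(v^3 + 15*v^2 + 75*v + 125)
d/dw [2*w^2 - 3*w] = 4*w - 3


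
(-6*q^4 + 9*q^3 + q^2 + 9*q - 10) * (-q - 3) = 6*q^5 + 9*q^4 - 28*q^3 - 12*q^2 - 17*q + 30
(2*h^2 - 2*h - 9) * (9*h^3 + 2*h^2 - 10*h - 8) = 18*h^5 - 14*h^4 - 105*h^3 - 14*h^2 + 106*h + 72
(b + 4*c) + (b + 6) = 2*b + 4*c + 6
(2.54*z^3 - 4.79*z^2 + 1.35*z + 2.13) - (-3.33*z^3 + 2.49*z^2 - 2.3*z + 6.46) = 5.87*z^3 - 7.28*z^2 + 3.65*z - 4.33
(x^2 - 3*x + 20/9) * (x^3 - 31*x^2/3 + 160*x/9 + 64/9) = x^5 - 40*x^4/3 + 51*x^3 - 1868*x^2/27 + 1472*x/81 + 1280/81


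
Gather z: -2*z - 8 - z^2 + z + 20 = -z^2 - z + 12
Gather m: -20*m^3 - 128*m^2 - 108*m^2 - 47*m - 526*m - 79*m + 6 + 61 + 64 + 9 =-20*m^3 - 236*m^2 - 652*m + 140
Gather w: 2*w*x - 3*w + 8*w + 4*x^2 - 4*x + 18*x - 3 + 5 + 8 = w*(2*x + 5) + 4*x^2 + 14*x + 10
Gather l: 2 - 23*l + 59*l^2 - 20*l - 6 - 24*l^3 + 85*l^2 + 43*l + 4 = -24*l^3 + 144*l^2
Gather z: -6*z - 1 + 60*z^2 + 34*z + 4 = 60*z^2 + 28*z + 3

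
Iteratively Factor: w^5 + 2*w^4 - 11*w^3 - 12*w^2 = (w + 4)*(w^4 - 2*w^3 - 3*w^2) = w*(w + 4)*(w^3 - 2*w^2 - 3*w) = w*(w + 1)*(w + 4)*(w^2 - 3*w) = w^2*(w + 1)*(w + 4)*(w - 3)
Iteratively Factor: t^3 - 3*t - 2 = (t + 1)*(t^2 - t - 2) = (t + 1)^2*(t - 2)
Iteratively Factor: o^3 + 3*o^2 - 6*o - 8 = (o + 4)*(o^2 - o - 2) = (o + 1)*(o + 4)*(o - 2)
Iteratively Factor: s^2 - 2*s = (s - 2)*(s)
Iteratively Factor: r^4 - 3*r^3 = (r)*(r^3 - 3*r^2) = r*(r - 3)*(r^2) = r^2*(r - 3)*(r)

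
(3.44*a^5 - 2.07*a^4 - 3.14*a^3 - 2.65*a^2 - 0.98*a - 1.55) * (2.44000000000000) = 8.3936*a^5 - 5.0508*a^4 - 7.6616*a^3 - 6.466*a^2 - 2.3912*a - 3.782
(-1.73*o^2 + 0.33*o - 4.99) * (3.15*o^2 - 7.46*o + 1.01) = -5.4495*o^4 + 13.9453*o^3 - 19.9276*o^2 + 37.5587*o - 5.0399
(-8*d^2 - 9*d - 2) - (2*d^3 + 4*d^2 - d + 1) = -2*d^3 - 12*d^2 - 8*d - 3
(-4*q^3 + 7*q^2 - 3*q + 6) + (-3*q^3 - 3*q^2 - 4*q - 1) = -7*q^3 + 4*q^2 - 7*q + 5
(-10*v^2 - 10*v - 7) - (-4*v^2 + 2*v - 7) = -6*v^2 - 12*v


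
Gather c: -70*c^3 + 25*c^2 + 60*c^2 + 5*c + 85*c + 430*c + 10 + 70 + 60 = -70*c^3 + 85*c^2 + 520*c + 140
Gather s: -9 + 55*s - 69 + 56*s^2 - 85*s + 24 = 56*s^2 - 30*s - 54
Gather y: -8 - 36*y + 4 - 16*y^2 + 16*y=-16*y^2 - 20*y - 4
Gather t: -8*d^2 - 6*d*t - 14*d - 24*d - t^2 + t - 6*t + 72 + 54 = -8*d^2 - 38*d - t^2 + t*(-6*d - 5) + 126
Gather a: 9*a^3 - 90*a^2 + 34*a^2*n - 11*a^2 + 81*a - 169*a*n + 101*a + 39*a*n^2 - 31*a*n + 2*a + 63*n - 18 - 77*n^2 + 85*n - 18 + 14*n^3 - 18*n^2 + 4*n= 9*a^3 + a^2*(34*n - 101) + a*(39*n^2 - 200*n + 184) + 14*n^3 - 95*n^2 + 152*n - 36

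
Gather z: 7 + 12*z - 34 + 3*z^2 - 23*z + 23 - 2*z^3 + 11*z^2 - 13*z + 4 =-2*z^3 + 14*z^2 - 24*z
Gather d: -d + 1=1 - d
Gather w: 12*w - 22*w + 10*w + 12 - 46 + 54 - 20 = 0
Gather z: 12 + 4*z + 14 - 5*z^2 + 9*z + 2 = -5*z^2 + 13*z + 28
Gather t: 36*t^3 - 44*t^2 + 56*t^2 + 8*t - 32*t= 36*t^3 + 12*t^2 - 24*t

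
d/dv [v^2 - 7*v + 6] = 2*v - 7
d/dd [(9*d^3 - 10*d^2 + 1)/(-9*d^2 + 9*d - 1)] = (-81*d^4 + 162*d^3 - 117*d^2 + 38*d - 9)/(81*d^4 - 162*d^3 + 99*d^2 - 18*d + 1)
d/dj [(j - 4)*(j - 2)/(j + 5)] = (j^2 + 10*j - 38)/(j^2 + 10*j + 25)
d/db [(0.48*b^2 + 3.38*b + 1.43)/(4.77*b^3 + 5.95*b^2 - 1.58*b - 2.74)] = (-2.2896*b^4 - 32.2452*b^3 - 41.3327*b^2 - 19.6474*b - 7.0018)/(22.7529*b^6 + 56.763*b^5 + 20.3293*b^4 - 44.9416*b^3 - 30.1096*b^2 + 8.6584*b + 7.5076)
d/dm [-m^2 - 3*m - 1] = -2*m - 3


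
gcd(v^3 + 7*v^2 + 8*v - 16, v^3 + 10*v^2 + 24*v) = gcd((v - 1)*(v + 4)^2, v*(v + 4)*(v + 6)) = v + 4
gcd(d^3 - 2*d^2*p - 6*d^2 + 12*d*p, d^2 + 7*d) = d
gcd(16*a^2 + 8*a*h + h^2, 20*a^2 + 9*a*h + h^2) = 4*a + h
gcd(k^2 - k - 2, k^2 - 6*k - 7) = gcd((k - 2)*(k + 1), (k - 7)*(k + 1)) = k + 1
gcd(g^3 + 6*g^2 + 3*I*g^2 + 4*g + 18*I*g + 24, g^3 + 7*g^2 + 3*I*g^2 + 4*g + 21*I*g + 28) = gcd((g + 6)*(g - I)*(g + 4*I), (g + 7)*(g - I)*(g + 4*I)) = g^2 + 3*I*g + 4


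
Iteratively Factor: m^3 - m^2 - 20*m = (m - 5)*(m^2 + 4*m) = (m - 5)*(m + 4)*(m)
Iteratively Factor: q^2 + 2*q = (q + 2)*(q)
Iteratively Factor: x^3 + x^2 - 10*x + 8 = (x + 4)*(x^2 - 3*x + 2) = (x - 1)*(x + 4)*(x - 2)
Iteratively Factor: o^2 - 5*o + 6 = (o - 3)*(o - 2)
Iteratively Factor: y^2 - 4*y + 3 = (y - 1)*(y - 3)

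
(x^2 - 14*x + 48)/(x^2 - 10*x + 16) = (x - 6)/(x - 2)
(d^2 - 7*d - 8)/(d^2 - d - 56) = (d + 1)/(d + 7)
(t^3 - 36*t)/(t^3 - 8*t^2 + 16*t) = (t^2 - 36)/(t^2 - 8*t + 16)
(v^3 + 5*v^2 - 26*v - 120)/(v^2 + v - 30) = v + 4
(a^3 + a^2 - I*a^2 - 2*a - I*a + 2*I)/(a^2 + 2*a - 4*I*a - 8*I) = (a^2 - a*(1 + I) + I)/(a - 4*I)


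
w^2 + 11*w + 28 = (w + 4)*(w + 7)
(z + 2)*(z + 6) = z^2 + 8*z + 12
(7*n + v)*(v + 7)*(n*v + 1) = 7*n^2*v^2 + 49*n^2*v + n*v^3 + 7*n*v^2 + 7*n*v + 49*n + v^2 + 7*v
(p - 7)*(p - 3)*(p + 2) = p^3 - 8*p^2 + p + 42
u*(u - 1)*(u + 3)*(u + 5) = u^4 + 7*u^3 + 7*u^2 - 15*u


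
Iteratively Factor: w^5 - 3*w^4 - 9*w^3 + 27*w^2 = (w + 3)*(w^4 - 6*w^3 + 9*w^2) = (w - 3)*(w + 3)*(w^3 - 3*w^2) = w*(w - 3)*(w + 3)*(w^2 - 3*w) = w*(w - 3)^2*(w + 3)*(w)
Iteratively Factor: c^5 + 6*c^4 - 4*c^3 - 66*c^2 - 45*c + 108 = (c + 4)*(c^4 + 2*c^3 - 12*c^2 - 18*c + 27) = (c - 3)*(c + 4)*(c^3 + 5*c^2 + 3*c - 9) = (c - 3)*(c + 3)*(c + 4)*(c^2 + 2*c - 3) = (c - 3)*(c - 1)*(c + 3)*(c + 4)*(c + 3)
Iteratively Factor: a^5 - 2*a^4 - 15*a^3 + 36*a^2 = (a)*(a^4 - 2*a^3 - 15*a^2 + 36*a) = a*(a - 3)*(a^3 + a^2 - 12*a) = a*(a - 3)*(a + 4)*(a^2 - 3*a) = a^2*(a - 3)*(a + 4)*(a - 3)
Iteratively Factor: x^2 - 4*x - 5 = (x + 1)*(x - 5)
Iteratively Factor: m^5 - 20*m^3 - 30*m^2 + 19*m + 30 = (m - 1)*(m^4 + m^3 - 19*m^2 - 49*m - 30) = (m - 1)*(m + 1)*(m^3 - 19*m - 30) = (m - 1)*(m + 1)*(m + 3)*(m^2 - 3*m - 10) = (m - 1)*(m + 1)*(m + 2)*(m + 3)*(m - 5)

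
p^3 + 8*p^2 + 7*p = p*(p + 1)*(p + 7)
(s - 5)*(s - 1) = s^2 - 6*s + 5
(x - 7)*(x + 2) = x^2 - 5*x - 14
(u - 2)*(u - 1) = u^2 - 3*u + 2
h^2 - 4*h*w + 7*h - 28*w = (h + 7)*(h - 4*w)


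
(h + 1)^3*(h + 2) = h^4 + 5*h^3 + 9*h^2 + 7*h + 2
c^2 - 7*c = c*(c - 7)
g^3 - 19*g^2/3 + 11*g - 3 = (g - 3)^2*(g - 1/3)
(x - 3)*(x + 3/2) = x^2 - 3*x/2 - 9/2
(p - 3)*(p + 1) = p^2 - 2*p - 3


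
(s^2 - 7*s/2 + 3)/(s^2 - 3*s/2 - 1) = (2*s - 3)/(2*s + 1)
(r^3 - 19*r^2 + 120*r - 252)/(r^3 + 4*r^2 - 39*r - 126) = (r^2 - 13*r + 42)/(r^2 + 10*r + 21)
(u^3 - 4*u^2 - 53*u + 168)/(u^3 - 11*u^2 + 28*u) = (u^3 - 4*u^2 - 53*u + 168)/(u*(u^2 - 11*u + 28))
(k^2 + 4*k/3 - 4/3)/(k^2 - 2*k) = (3*k^2 + 4*k - 4)/(3*k*(k - 2))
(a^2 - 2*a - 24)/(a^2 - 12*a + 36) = (a + 4)/(a - 6)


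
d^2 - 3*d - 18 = (d - 6)*(d + 3)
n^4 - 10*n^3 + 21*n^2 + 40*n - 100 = (n - 5)^2*(n - 2)*(n + 2)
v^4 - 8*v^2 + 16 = (v - 2)^2*(v + 2)^2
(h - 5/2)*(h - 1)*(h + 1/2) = h^3 - 3*h^2 + 3*h/4 + 5/4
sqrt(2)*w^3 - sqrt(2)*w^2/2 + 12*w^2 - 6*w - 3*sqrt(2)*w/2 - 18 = (w - 3/2)*(w + 6*sqrt(2))*(sqrt(2)*w + sqrt(2))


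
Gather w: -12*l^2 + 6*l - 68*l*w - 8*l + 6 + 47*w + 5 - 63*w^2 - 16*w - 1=-12*l^2 - 2*l - 63*w^2 + w*(31 - 68*l) + 10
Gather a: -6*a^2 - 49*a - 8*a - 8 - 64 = -6*a^2 - 57*a - 72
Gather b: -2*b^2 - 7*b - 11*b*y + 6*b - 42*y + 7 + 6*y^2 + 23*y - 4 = -2*b^2 + b*(-11*y - 1) + 6*y^2 - 19*y + 3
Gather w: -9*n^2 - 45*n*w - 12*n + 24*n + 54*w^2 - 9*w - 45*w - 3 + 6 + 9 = -9*n^2 + 12*n + 54*w^2 + w*(-45*n - 54) + 12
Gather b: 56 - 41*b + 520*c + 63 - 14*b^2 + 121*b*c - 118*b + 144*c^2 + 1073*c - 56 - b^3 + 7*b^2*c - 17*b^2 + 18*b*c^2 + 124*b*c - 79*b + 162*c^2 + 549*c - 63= -b^3 + b^2*(7*c - 31) + b*(18*c^2 + 245*c - 238) + 306*c^2 + 2142*c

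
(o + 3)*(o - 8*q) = o^2 - 8*o*q + 3*o - 24*q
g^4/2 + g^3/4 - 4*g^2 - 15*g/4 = g*(g/2 + 1/2)*(g - 3)*(g + 5/2)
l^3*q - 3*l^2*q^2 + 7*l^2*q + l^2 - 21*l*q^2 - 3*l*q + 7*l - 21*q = (l + 7)*(l - 3*q)*(l*q + 1)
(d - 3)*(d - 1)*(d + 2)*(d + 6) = d^4 + 4*d^3 - 17*d^2 - 24*d + 36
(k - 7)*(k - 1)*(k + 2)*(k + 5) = k^4 - k^3 - 39*k^2 - 31*k + 70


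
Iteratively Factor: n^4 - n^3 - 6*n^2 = (n)*(n^3 - n^2 - 6*n) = n^2*(n^2 - n - 6) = n^2*(n - 3)*(n + 2)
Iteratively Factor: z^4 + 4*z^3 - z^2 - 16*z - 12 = (z + 1)*(z^3 + 3*z^2 - 4*z - 12) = (z - 2)*(z + 1)*(z^2 + 5*z + 6) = (z - 2)*(z + 1)*(z + 3)*(z + 2)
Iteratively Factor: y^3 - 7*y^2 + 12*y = (y)*(y^2 - 7*y + 12) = y*(y - 3)*(y - 4)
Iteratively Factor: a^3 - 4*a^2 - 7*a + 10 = (a - 1)*(a^2 - 3*a - 10) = (a - 1)*(a + 2)*(a - 5)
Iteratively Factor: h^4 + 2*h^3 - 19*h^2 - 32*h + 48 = (h + 4)*(h^3 - 2*h^2 - 11*h + 12) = (h - 4)*(h + 4)*(h^2 + 2*h - 3) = (h - 4)*(h - 1)*(h + 4)*(h + 3)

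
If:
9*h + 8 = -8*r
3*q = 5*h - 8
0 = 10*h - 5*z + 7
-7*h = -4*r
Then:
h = -8/23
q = -224/69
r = -14/23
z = 81/115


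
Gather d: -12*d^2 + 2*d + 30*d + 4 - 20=-12*d^2 + 32*d - 16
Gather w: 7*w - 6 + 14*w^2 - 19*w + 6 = 14*w^2 - 12*w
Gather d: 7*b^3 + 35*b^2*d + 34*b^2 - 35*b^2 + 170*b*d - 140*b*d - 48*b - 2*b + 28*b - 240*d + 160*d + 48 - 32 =7*b^3 - b^2 - 22*b + d*(35*b^2 + 30*b - 80) + 16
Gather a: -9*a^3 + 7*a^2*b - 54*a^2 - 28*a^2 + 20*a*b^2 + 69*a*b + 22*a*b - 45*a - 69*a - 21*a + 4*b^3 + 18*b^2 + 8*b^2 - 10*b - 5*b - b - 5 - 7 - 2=-9*a^3 + a^2*(7*b - 82) + a*(20*b^2 + 91*b - 135) + 4*b^3 + 26*b^2 - 16*b - 14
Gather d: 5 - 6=-1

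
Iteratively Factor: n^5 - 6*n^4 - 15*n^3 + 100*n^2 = (n + 4)*(n^4 - 10*n^3 + 25*n^2) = n*(n + 4)*(n^3 - 10*n^2 + 25*n) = n*(n - 5)*(n + 4)*(n^2 - 5*n) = n*(n - 5)^2*(n + 4)*(n)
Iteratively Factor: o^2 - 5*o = (o - 5)*(o)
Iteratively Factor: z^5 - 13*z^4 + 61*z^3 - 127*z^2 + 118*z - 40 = (z - 1)*(z^4 - 12*z^3 + 49*z^2 - 78*z + 40) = (z - 2)*(z - 1)*(z^3 - 10*z^2 + 29*z - 20) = (z - 2)*(z - 1)^2*(z^2 - 9*z + 20) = (z - 4)*(z - 2)*(z - 1)^2*(z - 5)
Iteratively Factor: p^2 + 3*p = (p)*(p + 3)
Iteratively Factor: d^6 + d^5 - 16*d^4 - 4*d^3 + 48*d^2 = (d)*(d^5 + d^4 - 16*d^3 - 4*d^2 + 48*d) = d*(d + 2)*(d^4 - d^3 - 14*d^2 + 24*d) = d^2*(d + 2)*(d^3 - d^2 - 14*d + 24) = d^2*(d - 3)*(d + 2)*(d^2 + 2*d - 8) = d^2*(d - 3)*(d + 2)*(d + 4)*(d - 2)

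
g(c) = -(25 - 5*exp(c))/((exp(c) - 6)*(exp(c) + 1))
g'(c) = (25 - 5*exp(c))*exp(c)/((exp(c) - 6)*(exp(c) + 1)^2) + (25 - 5*exp(c))*exp(c)/((exp(c) - 6)^2*(exp(c) + 1)) + 5*exp(c)/((exp(c) - 6)*(exp(c) + 1))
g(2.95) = 0.27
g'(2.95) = -0.28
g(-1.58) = 3.43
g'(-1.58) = -0.61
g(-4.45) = 4.12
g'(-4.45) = -0.05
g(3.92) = 0.10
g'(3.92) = -0.10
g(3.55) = 0.14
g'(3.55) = -0.15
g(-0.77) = 2.80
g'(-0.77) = -0.94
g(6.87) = 0.01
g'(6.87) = -0.01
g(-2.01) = 3.66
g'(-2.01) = -0.45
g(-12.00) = 4.17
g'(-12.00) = 0.00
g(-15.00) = 4.17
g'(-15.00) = 0.00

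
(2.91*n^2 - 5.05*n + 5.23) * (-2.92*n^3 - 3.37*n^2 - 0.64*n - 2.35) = -8.4972*n^5 + 4.9393*n^4 - 0.115500000000001*n^3 - 21.2316*n^2 + 8.5203*n - 12.2905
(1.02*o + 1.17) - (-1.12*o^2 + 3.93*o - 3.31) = 1.12*o^2 - 2.91*o + 4.48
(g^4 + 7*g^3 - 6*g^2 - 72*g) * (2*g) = 2*g^5 + 14*g^4 - 12*g^3 - 144*g^2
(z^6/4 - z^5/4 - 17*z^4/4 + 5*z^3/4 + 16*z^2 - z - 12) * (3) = 3*z^6/4 - 3*z^5/4 - 51*z^4/4 + 15*z^3/4 + 48*z^2 - 3*z - 36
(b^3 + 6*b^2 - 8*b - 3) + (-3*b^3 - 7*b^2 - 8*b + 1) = -2*b^3 - b^2 - 16*b - 2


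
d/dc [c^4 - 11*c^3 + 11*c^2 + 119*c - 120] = 4*c^3 - 33*c^2 + 22*c + 119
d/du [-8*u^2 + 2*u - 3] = 2 - 16*u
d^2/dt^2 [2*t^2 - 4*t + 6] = 4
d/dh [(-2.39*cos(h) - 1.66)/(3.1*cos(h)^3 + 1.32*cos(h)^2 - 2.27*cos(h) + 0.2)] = (-14.818*cos(h)^3 - 18.5928*cos(h)^2 - 4.3824*cos(h) + 4.2462)*sin(h)/(9.61*cos(h)^6 + 8.184*cos(h)^5 - 12.3316*cos(h)^4 - 4.7528*cos(h)^3 + 5.6809*cos(h)^2 - 0.908*cos(h) + 0.04)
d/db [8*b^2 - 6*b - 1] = 16*b - 6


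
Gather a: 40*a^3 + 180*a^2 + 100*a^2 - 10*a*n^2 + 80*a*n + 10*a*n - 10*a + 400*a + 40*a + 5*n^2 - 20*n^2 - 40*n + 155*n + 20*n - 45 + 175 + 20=40*a^3 + 280*a^2 + a*(-10*n^2 + 90*n + 430) - 15*n^2 + 135*n + 150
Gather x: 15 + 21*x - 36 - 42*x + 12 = -21*x - 9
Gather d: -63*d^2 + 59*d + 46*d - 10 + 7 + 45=-63*d^2 + 105*d + 42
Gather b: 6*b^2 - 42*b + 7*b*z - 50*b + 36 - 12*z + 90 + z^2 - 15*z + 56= 6*b^2 + b*(7*z - 92) + z^2 - 27*z + 182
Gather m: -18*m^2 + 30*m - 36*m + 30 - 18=-18*m^2 - 6*m + 12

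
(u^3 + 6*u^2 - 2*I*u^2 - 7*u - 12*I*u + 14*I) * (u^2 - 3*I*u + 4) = u^5 + 6*u^4 - 5*I*u^4 - 9*u^3 - 30*I*u^3 - 12*u^2 + 27*I*u^2 + 14*u - 48*I*u + 56*I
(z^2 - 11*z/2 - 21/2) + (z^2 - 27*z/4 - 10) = 2*z^2 - 49*z/4 - 41/2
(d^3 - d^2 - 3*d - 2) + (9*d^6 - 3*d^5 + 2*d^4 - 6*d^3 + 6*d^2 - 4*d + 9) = 9*d^6 - 3*d^5 + 2*d^4 - 5*d^3 + 5*d^2 - 7*d + 7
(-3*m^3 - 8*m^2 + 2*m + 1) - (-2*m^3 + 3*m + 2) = -m^3 - 8*m^2 - m - 1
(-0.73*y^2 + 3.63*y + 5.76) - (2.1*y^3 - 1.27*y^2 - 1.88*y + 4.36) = -2.1*y^3 + 0.54*y^2 + 5.51*y + 1.4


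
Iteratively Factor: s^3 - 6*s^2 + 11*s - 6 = (s - 3)*(s^2 - 3*s + 2) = (s - 3)*(s - 1)*(s - 2)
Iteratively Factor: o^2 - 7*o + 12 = (o - 3)*(o - 4)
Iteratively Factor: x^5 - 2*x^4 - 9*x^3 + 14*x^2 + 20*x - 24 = (x + 2)*(x^4 - 4*x^3 - x^2 + 16*x - 12) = (x - 2)*(x + 2)*(x^3 - 2*x^2 - 5*x + 6) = (x - 2)*(x - 1)*(x + 2)*(x^2 - x - 6) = (x - 2)*(x - 1)*(x + 2)^2*(x - 3)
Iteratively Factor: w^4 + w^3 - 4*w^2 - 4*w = (w - 2)*(w^3 + 3*w^2 + 2*w) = w*(w - 2)*(w^2 + 3*w + 2) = w*(w - 2)*(w + 1)*(w + 2)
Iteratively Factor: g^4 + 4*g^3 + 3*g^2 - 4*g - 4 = (g + 1)*(g^3 + 3*g^2 - 4) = (g + 1)*(g + 2)*(g^2 + g - 2) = (g - 1)*(g + 1)*(g + 2)*(g + 2)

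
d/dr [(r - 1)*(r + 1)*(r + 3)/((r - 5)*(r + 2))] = (r^4 - 6*r^3 - 38*r^2 - 54*r + 1)/(r^4 - 6*r^3 - 11*r^2 + 60*r + 100)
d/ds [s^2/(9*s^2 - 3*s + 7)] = s*(14 - 3*s)/(81*s^4 - 54*s^3 + 135*s^2 - 42*s + 49)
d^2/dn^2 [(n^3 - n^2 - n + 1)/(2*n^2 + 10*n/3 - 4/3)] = 3*(37*n^3 - 21*n^2 + 39*n + 17)/(27*n^6 + 135*n^5 + 171*n^4 - 55*n^3 - 114*n^2 + 60*n - 8)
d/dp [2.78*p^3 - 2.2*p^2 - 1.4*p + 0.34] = 8.34*p^2 - 4.4*p - 1.4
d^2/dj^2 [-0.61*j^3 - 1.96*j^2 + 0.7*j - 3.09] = -3.66*j - 3.92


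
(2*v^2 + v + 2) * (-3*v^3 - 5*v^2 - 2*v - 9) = -6*v^5 - 13*v^4 - 15*v^3 - 30*v^2 - 13*v - 18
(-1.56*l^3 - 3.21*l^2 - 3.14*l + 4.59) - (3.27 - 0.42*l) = -1.56*l^3 - 3.21*l^2 - 2.72*l + 1.32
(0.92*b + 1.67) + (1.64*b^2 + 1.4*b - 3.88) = 1.64*b^2 + 2.32*b - 2.21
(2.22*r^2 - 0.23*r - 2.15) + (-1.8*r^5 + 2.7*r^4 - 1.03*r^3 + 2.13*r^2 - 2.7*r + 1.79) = -1.8*r^5 + 2.7*r^4 - 1.03*r^3 + 4.35*r^2 - 2.93*r - 0.36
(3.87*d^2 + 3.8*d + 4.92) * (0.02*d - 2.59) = 0.0774*d^3 - 9.9473*d^2 - 9.7436*d - 12.7428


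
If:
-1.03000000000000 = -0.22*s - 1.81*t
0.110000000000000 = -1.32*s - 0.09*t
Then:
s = -0.12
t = 0.58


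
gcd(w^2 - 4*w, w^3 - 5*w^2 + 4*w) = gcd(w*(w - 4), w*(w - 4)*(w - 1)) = w^2 - 4*w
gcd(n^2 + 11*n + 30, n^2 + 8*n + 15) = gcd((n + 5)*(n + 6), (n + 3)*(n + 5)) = n + 5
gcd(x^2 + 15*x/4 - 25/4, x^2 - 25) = x + 5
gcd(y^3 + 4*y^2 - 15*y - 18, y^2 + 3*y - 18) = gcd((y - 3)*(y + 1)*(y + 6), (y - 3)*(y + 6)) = y^2 + 3*y - 18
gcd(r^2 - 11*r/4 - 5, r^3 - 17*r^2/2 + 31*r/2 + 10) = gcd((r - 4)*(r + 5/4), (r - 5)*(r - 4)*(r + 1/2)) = r - 4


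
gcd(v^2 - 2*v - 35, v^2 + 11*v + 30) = v + 5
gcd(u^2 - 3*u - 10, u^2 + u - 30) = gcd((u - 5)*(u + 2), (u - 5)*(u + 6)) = u - 5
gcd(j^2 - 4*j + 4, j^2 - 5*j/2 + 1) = j - 2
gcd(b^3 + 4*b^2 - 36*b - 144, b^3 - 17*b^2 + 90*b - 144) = b - 6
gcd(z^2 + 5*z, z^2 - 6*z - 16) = 1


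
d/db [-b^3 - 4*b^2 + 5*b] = -3*b^2 - 8*b + 5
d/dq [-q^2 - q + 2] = -2*q - 1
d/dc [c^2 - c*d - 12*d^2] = 2*c - d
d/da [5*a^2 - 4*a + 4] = 10*a - 4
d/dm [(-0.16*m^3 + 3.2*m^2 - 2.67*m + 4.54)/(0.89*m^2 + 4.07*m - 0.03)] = (-0.1424*m^4 - 1.3024*m^3 + 15.4147*m^2 - 8.2732*m - 18.3977)/(0.7921*m^4 + 7.2446*m^3 + 16.5115*m^2 - 0.2442*m + 0.0009)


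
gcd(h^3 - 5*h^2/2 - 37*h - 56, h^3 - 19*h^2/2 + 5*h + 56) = h^2 - 6*h - 16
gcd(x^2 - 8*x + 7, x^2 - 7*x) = x - 7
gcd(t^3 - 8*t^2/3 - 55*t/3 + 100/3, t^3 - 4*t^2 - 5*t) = t - 5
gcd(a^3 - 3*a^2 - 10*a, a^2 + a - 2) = a + 2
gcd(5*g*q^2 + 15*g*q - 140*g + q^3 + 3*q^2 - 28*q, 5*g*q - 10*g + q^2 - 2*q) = 5*g + q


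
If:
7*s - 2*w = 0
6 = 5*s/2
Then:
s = 12/5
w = 42/5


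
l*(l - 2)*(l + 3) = l^3 + l^2 - 6*l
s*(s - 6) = s^2 - 6*s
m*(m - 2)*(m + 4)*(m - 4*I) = m^4 + 2*m^3 - 4*I*m^3 - 8*m^2 - 8*I*m^2 + 32*I*m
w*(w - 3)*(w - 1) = w^3 - 4*w^2 + 3*w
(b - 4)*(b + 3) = b^2 - b - 12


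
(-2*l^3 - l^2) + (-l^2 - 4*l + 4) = -2*l^3 - 2*l^2 - 4*l + 4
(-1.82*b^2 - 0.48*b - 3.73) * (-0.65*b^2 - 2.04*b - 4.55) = 1.183*b^4 + 4.0248*b^3 + 11.6847*b^2 + 9.7932*b + 16.9715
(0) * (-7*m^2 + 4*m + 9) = 0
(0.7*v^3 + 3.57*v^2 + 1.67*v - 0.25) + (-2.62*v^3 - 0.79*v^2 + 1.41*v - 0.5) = -1.92*v^3 + 2.78*v^2 + 3.08*v - 0.75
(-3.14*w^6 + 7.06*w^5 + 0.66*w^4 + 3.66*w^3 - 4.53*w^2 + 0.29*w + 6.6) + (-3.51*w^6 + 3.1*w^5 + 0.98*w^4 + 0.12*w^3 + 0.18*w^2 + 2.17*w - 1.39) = -6.65*w^6 + 10.16*w^5 + 1.64*w^4 + 3.78*w^3 - 4.35*w^2 + 2.46*w + 5.21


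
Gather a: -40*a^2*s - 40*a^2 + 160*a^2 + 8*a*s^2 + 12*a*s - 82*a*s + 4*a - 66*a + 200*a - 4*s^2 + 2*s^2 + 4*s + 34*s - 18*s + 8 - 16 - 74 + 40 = a^2*(120 - 40*s) + a*(8*s^2 - 70*s + 138) - 2*s^2 + 20*s - 42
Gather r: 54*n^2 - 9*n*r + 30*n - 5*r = 54*n^2 + 30*n + r*(-9*n - 5)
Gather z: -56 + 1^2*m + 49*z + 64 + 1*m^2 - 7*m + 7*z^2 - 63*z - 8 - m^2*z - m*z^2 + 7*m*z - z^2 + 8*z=m^2 - 6*m + z^2*(6 - m) + z*(-m^2 + 7*m - 6)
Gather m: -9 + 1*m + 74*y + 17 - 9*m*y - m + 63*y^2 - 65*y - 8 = -9*m*y + 63*y^2 + 9*y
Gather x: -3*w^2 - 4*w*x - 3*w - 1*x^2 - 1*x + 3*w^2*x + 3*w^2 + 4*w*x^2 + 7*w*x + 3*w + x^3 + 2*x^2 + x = x^3 + x^2*(4*w + 1) + x*(3*w^2 + 3*w)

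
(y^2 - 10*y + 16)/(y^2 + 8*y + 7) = (y^2 - 10*y + 16)/(y^2 + 8*y + 7)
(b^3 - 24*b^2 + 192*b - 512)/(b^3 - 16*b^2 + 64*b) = (b - 8)/b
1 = 1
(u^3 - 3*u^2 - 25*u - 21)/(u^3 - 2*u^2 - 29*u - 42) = (u + 1)/(u + 2)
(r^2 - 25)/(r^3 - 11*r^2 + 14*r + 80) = (r + 5)/(r^2 - 6*r - 16)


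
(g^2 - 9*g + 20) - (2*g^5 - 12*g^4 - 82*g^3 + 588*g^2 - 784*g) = -2*g^5 + 12*g^4 + 82*g^3 - 587*g^2 + 775*g + 20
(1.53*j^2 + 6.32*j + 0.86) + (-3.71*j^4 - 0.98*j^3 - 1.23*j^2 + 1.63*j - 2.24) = -3.71*j^4 - 0.98*j^3 + 0.3*j^2 + 7.95*j - 1.38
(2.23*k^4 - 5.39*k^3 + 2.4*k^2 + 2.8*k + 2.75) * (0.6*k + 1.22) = 1.338*k^5 - 0.513399999999999*k^4 - 5.1358*k^3 + 4.608*k^2 + 5.066*k + 3.355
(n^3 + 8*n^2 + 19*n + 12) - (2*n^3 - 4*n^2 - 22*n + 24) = -n^3 + 12*n^2 + 41*n - 12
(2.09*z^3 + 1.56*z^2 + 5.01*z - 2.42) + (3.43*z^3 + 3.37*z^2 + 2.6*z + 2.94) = 5.52*z^3 + 4.93*z^2 + 7.61*z + 0.52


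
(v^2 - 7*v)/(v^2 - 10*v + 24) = v*(v - 7)/(v^2 - 10*v + 24)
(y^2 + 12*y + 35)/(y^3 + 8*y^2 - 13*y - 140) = 1/(y - 4)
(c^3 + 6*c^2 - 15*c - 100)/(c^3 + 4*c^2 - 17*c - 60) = (c + 5)/(c + 3)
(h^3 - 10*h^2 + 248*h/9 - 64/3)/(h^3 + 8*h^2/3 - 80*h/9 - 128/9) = (3*h^2 - 22*h + 24)/(3*h^2 + 16*h + 16)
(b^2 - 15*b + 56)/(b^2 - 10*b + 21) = (b - 8)/(b - 3)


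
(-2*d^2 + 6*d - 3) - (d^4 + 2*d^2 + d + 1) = -d^4 - 4*d^2 + 5*d - 4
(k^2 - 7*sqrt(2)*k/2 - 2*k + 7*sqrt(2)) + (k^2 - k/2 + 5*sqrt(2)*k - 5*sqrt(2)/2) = 2*k^2 - 5*k/2 + 3*sqrt(2)*k/2 + 9*sqrt(2)/2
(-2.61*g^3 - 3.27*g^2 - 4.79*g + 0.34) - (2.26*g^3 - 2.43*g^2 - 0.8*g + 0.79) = -4.87*g^3 - 0.84*g^2 - 3.99*g - 0.45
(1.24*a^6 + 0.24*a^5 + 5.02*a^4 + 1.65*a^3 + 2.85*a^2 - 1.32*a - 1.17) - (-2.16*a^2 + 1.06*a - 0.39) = 1.24*a^6 + 0.24*a^5 + 5.02*a^4 + 1.65*a^3 + 5.01*a^2 - 2.38*a - 0.78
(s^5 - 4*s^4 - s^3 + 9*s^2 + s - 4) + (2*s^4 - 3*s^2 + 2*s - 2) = s^5 - 2*s^4 - s^3 + 6*s^2 + 3*s - 6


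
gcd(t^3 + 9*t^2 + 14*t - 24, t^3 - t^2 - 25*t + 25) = t - 1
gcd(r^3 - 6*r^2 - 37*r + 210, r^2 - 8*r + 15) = r - 5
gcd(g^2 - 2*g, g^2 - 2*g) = g^2 - 2*g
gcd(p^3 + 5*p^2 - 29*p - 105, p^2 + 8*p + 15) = p + 3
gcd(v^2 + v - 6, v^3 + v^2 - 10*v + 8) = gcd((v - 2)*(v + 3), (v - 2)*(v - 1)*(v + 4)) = v - 2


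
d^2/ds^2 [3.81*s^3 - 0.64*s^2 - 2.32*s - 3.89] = 22.86*s - 1.28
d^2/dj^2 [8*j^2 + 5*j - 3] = 16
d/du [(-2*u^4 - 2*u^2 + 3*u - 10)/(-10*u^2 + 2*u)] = (20*u^5 - 6*u^4 + 13*u^2 - 100*u + 10)/(2*u^2*(25*u^2 - 10*u + 1))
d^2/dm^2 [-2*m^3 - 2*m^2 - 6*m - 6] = -12*m - 4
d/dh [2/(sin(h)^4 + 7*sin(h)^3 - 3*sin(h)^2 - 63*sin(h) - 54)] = 2*(-4*sin(h)^3 - 21*sin(h)^2 + 6*sin(h) + 63)*cos(h)/((sin(h) - 3)^2*(sin(h) + 1)^2*(sin(h) + 3)^2*(sin(h) + 6)^2)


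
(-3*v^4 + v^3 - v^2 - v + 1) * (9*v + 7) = -27*v^5 - 12*v^4 - 2*v^3 - 16*v^2 + 2*v + 7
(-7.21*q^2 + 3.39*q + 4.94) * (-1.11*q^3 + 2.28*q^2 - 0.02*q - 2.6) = 8.0031*q^5 - 20.2017*q^4 + 2.39*q^3 + 29.9414*q^2 - 8.9128*q - 12.844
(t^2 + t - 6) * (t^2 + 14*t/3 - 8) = t^4 + 17*t^3/3 - 28*t^2/3 - 36*t + 48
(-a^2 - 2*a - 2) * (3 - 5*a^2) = 5*a^4 + 10*a^3 + 7*a^2 - 6*a - 6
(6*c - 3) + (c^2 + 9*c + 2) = c^2 + 15*c - 1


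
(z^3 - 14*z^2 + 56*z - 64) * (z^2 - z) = z^5 - 15*z^4 + 70*z^3 - 120*z^2 + 64*z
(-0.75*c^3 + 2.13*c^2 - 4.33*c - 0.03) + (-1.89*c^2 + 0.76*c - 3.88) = -0.75*c^3 + 0.24*c^2 - 3.57*c - 3.91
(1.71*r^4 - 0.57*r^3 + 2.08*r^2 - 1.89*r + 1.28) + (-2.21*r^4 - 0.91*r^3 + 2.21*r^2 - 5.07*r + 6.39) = -0.5*r^4 - 1.48*r^3 + 4.29*r^2 - 6.96*r + 7.67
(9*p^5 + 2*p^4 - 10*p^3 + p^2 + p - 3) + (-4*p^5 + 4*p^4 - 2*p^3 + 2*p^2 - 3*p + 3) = 5*p^5 + 6*p^4 - 12*p^3 + 3*p^2 - 2*p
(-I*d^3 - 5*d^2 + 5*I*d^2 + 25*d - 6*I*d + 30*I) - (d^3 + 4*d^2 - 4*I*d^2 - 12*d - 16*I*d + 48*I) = -d^3 - I*d^3 - 9*d^2 + 9*I*d^2 + 37*d + 10*I*d - 18*I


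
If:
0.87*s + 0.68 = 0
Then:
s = -0.78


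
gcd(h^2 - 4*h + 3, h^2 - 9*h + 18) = h - 3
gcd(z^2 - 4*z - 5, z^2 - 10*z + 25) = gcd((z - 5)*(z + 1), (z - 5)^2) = z - 5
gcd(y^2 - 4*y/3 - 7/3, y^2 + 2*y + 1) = y + 1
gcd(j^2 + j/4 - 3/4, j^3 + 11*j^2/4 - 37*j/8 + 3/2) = j - 3/4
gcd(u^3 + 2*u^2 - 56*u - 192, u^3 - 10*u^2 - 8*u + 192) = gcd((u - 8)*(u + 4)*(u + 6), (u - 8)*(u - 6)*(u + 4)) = u^2 - 4*u - 32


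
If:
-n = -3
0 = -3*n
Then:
No Solution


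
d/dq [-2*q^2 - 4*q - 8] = -4*q - 4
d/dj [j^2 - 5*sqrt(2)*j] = 2*j - 5*sqrt(2)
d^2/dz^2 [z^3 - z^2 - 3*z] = 6*z - 2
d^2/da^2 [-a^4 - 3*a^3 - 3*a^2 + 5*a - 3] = -12*a^2 - 18*a - 6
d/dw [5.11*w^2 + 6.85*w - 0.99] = 10.22*w + 6.85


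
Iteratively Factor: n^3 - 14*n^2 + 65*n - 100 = (n - 4)*(n^2 - 10*n + 25) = (n - 5)*(n - 4)*(n - 5)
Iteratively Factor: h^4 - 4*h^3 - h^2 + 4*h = (h)*(h^3 - 4*h^2 - h + 4) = h*(h - 4)*(h^2 - 1) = h*(h - 4)*(h + 1)*(h - 1)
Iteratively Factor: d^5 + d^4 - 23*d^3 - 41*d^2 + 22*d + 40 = (d + 4)*(d^4 - 3*d^3 - 11*d^2 + 3*d + 10) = (d - 1)*(d + 4)*(d^3 - 2*d^2 - 13*d - 10) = (d - 5)*(d - 1)*(d + 4)*(d^2 + 3*d + 2) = (d - 5)*(d - 1)*(d + 2)*(d + 4)*(d + 1)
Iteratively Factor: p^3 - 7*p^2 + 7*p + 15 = (p - 5)*(p^2 - 2*p - 3) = (p - 5)*(p - 3)*(p + 1)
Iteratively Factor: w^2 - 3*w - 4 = (w - 4)*(w + 1)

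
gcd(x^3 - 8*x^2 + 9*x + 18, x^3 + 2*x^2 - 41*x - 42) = x^2 - 5*x - 6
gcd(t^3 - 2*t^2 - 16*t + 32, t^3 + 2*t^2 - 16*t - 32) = t^2 - 16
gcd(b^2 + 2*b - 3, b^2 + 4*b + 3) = b + 3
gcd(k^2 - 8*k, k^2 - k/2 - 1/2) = 1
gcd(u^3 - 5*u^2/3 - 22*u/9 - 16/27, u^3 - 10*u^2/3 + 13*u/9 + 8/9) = u^2 - 7*u/3 - 8/9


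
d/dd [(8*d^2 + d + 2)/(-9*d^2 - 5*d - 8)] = (-31*d^2 - 92*d + 2)/(81*d^4 + 90*d^3 + 169*d^2 + 80*d + 64)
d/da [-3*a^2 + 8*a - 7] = 8 - 6*a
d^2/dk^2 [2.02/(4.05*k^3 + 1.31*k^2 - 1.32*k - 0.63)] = (-(49.086*k + 5.2924)*(4.05*k^3 + 1.31*k^2 - 1.32*k - 0.63) + 2.02*(12.15*k^2 + 2.62*k - 1.32)*(24.3*k^2 + 5.24*k - 2.64))/(4.05*k^3 + 1.31*k^2 - 1.32*k - 0.63)^3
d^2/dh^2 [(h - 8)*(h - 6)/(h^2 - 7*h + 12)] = 2*(-7*h^3 + 108*h^2 - 504*h + 744)/(h^6 - 21*h^5 + 183*h^4 - 847*h^3 + 2196*h^2 - 3024*h + 1728)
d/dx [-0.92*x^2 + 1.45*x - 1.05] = 1.45 - 1.84*x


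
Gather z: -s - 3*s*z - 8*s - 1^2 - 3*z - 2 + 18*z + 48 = -9*s + z*(15 - 3*s) + 45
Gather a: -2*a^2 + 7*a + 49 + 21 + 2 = -2*a^2 + 7*a + 72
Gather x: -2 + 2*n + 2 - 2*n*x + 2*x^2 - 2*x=2*n + 2*x^2 + x*(-2*n - 2)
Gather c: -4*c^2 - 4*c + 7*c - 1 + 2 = -4*c^2 + 3*c + 1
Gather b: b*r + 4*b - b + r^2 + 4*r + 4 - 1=b*(r + 3) + r^2 + 4*r + 3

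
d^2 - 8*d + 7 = (d - 7)*(d - 1)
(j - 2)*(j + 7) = j^2 + 5*j - 14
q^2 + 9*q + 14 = (q + 2)*(q + 7)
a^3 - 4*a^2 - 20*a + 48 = (a - 6)*(a - 2)*(a + 4)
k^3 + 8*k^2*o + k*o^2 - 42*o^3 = (k - 2*o)*(k + 3*o)*(k + 7*o)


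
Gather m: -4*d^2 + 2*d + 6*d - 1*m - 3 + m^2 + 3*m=-4*d^2 + 8*d + m^2 + 2*m - 3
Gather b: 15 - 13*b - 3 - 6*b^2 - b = -6*b^2 - 14*b + 12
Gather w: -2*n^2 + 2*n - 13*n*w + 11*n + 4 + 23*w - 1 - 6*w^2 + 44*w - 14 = -2*n^2 + 13*n - 6*w^2 + w*(67 - 13*n) - 11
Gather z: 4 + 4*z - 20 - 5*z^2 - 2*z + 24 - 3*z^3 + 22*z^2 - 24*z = -3*z^3 + 17*z^2 - 22*z + 8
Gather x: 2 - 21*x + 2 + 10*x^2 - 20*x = 10*x^2 - 41*x + 4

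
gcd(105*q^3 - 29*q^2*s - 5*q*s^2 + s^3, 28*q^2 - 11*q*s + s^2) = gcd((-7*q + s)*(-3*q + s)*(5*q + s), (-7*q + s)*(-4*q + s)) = 7*q - s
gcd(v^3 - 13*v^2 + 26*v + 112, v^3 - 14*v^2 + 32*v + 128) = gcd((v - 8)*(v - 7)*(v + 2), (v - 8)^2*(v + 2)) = v^2 - 6*v - 16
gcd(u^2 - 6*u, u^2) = u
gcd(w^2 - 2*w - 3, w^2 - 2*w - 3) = w^2 - 2*w - 3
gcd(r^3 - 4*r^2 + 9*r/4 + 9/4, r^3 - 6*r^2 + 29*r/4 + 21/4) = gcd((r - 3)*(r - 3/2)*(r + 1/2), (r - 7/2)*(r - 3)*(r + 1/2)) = r^2 - 5*r/2 - 3/2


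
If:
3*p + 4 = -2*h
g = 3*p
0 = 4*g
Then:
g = 0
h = -2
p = 0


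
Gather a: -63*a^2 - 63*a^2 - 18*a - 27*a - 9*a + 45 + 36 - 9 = -126*a^2 - 54*a + 72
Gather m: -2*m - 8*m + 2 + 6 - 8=-10*m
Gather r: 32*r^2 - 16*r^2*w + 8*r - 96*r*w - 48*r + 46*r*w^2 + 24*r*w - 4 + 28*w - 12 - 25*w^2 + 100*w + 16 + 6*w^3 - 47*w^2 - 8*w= r^2*(32 - 16*w) + r*(46*w^2 - 72*w - 40) + 6*w^3 - 72*w^2 + 120*w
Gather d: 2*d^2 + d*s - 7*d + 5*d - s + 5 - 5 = 2*d^2 + d*(s - 2) - s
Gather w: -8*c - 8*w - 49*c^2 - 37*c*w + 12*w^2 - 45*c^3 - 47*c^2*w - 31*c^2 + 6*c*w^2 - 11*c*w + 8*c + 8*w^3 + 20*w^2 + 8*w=-45*c^3 - 80*c^2 + 8*w^3 + w^2*(6*c + 32) + w*(-47*c^2 - 48*c)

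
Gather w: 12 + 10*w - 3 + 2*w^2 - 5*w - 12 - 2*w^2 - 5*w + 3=0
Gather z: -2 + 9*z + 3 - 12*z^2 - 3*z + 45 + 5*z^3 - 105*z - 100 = 5*z^3 - 12*z^2 - 99*z - 54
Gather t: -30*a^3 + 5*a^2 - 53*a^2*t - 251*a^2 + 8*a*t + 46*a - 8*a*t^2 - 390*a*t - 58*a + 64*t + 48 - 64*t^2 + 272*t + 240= -30*a^3 - 246*a^2 - 12*a + t^2*(-8*a - 64) + t*(-53*a^2 - 382*a + 336) + 288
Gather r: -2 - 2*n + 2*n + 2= 0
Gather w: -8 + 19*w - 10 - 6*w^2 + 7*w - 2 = -6*w^2 + 26*w - 20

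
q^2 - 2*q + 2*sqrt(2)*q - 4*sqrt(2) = (q - 2)*(q + 2*sqrt(2))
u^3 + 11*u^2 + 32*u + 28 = (u + 2)^2*(u + 7)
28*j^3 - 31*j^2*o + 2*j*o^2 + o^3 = (-4*j + o)*(-j + o)*(7*j + o)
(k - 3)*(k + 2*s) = k^2 + 2*k*s - 3*k - 6*s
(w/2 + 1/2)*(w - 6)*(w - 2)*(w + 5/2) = w^4/2 - 9*w^3/4 - 27*w^2/4 + 11*w + 15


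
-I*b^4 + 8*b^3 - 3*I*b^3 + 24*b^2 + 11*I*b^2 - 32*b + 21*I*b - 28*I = (b + 4)*(b + I)*(b + 7*I)*(-I*b + I)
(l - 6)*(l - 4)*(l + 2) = l^3 - 8*l^2 + 4*l + 48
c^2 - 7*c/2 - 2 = (c - 4)*(c + 1/2)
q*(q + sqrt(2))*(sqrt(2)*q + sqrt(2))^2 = 2*q^4 + 2*sqrt(2)*q^3 + 4*q^3 + 2*q^2 + 4*sqrt(2)*q^2 + 2*sqrt(2)*q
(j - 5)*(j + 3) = j^2 - 2*j - 15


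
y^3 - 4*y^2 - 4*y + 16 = (y - 4)*(y - 2)*(y + 2)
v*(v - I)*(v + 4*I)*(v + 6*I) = v^4 + 9*I*v^3 - 14*v^2 + 24*I*v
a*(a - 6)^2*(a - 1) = a^4 - 13*a^3 + 48*a^2 - 36*a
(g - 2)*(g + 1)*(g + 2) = g^3 + g^2 - 4*g - 4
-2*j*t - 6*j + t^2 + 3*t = (-2*j + t)*(t + 3)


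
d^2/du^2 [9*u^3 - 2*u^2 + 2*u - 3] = 54*u - 4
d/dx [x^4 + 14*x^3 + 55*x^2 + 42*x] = 4*x^3 + 42*x^2 + 110*x + 42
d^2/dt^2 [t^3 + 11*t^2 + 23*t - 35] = 6*t + 22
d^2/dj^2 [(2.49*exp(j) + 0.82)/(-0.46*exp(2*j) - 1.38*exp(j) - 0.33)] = (-0.526884*exp(4*j) + 0.886604*exp(3*j) + 0.706284000000002*exp(2*j) + 0.0702419999999995*exp(j) + 0.102267)*exp(j)/(0.097336*exp(6*j) + 0.876024*exp(5*j) + 2.837556*exp(4*j) + 3.884976*exp(3*j) + 2.035638*exp(2*j) + 0.450846*exp(j) + 0.035937)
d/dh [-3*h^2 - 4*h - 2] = -6*h - 4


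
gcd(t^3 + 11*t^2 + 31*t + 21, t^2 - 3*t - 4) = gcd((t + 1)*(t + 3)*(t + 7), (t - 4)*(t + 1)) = t + 1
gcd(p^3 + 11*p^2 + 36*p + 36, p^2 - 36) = p + 6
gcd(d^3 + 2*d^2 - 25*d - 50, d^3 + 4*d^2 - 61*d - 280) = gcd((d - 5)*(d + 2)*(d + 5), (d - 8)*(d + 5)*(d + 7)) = d + 5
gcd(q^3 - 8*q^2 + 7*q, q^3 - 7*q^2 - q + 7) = q^2 - 8*q + 7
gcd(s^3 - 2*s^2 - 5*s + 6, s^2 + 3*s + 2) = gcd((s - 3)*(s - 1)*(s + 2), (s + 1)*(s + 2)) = s + 2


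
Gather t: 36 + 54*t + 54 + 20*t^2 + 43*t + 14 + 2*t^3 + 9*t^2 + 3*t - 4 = 2*t^3 + 29*t^2 + 100*t + 100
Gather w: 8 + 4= 12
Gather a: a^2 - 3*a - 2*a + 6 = a^2 - 5*a + 6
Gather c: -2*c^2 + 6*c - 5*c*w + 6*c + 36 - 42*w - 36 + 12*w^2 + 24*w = -2*c^2 + c*(12 - 5*w) + 12*w^2 - 18*w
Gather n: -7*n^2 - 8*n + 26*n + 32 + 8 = -7*n^2 + 18*n + 40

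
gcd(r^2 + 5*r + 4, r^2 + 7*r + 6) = r + 1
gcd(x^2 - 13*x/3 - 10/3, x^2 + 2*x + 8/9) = x + 2/3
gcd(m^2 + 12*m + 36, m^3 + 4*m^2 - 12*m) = m + 6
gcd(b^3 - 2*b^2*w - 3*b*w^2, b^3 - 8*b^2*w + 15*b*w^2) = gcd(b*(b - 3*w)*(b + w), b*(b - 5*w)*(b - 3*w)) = -b^2 + 3*b*w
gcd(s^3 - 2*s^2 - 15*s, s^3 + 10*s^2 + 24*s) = s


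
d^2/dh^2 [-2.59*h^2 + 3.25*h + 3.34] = -5.18000000000000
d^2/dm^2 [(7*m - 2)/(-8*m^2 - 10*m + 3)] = 4*(-2*(7*m - 2)*(8*m + 5)^2 + 3*(28*m + 9)*(8*m^2 + 10*m - 3))/(8*m^2 + 10*m - 3)^3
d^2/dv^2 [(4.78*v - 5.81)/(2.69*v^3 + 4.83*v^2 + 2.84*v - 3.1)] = (207.531348*v^5 - 131.870256*v^4 - 1057.811684*v^3 - 601.23687*v^2 - 339.453492*v - 183.542292)/(19.465109*v^9 + 104.851089*v^8 + 249.915795*v^7 + 266.778465*v^6 + 22.1874*v^5 - 242.184786*v^4 - 154.680916*v^3 + 64.23882*v^2 + 81.8772*v - 29.791)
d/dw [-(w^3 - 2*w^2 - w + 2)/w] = -2*w + 2 + 2/w^2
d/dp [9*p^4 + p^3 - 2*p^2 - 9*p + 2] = 36*p^3 + 3*p^2 - 4*p - 9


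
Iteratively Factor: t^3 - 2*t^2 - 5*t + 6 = (t - 1)*(t^2 - t - 6) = (t - 1)*(t + 2)*(t - 3)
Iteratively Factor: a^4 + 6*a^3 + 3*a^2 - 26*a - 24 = (a + 3)*(a^3 + 3*a^2 - 6*a - 8) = (a + 3)*(a + 4)*(a^2 - a - 2) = (a - 2)*(a + 3)*(a + 4)*(a + 1)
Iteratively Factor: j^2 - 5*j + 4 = (j - 4)*(j - 1)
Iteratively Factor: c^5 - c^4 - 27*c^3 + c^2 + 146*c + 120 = (c + 1)*(c^4 - 2*c^3 - 25*c^2 + 26*c + 120) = (c - 5)*(c + 1)*(c^3 + 3*c^2 - 10*c - 24) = (c - 5)*(c - 3)*(c + 1)*(c^2 + 6*c + 8) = (c - 5)*(c - 3)*(c + 1)*(c + 4)*(c + 2)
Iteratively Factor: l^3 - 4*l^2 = (l)*(l^2 - 4*l) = l^2*(l - 4)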